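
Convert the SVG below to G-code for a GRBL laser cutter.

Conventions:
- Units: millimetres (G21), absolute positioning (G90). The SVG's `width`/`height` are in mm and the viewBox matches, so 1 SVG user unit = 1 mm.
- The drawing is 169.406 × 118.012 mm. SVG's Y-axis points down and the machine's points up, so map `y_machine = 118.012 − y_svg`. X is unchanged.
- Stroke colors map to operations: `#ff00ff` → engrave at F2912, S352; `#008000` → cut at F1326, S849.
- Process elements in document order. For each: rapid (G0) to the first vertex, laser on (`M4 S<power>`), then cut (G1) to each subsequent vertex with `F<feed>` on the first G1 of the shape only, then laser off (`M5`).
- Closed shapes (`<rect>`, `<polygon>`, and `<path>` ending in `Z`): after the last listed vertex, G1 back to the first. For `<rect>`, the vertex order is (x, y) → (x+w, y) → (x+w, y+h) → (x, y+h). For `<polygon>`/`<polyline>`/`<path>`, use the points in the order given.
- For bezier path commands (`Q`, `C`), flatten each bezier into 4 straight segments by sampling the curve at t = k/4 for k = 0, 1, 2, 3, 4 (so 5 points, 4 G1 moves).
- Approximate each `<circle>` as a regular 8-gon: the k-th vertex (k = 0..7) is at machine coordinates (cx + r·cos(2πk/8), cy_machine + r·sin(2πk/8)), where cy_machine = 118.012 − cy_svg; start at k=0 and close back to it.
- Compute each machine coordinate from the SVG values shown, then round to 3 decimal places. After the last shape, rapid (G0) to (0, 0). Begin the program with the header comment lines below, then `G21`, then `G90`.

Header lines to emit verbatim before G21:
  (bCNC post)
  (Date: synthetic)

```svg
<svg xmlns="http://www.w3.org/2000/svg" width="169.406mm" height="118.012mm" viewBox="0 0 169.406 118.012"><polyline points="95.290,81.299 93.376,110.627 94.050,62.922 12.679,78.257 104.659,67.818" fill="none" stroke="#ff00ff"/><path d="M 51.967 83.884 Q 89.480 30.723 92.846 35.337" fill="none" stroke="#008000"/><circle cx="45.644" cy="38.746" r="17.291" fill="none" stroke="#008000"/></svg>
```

(bCNC post)
(Date: synthetic)
G21
G90
G0 X95.290 Y36.713
M4 S352
G1 X93.376 Y7.385 F2912
G1 X94.050 Y55.090
G1 X12.679 Y39.755
G1 X104.659 Y50.194
M5
G0 X51.967 Y34.128
M4 S849
G1 X68.589 Y57.098 F1326
G1 X80.943 Y72.845
G1 X89.029 Y81.371
G1 X92.846 Y82.675
M5
G0 X62.935 Y79.266
M4 S849
G1 X57.871 Y91.493 F1326
G1 X45.644 Y96.557
G1 X33.417 Y91.493
G1 X28.353 Y79.266
G1 X33.417 Y67.039
G1 X45.644 Y61.975
G1 X57.871 Y67.039
G1 X62.935 Y79.266
M5
G0 X0.000 Y0.000

1 u = 1 mm; y_m = 118.012 − y.

[1] `<polyline>` open polyline, #ff00ff→engrave S352 F2912: (95.290,36.713) → (93.376,7.385) → (94.050,55.090) → (12.679,39.755) → (104.659,50.194)

[2] `<path>` quadratic bezier, #008000→cut S849 F1326: (51.967,34.128) → (68.589,57.098) → (80.943,72.845) → (89.029,81.371) → (92.846,82.675)

[3] `<circle>` circle, #008000→cut S849 F1326: (62.935,79.266) → (57.871,91.493) → (45.644,96.557) → (33.417,91.493) → (28.353,79.266) → (33.417,67.039) → (45.644,61.975) → (57.871,67.039) → (62.935,79.266) (closed)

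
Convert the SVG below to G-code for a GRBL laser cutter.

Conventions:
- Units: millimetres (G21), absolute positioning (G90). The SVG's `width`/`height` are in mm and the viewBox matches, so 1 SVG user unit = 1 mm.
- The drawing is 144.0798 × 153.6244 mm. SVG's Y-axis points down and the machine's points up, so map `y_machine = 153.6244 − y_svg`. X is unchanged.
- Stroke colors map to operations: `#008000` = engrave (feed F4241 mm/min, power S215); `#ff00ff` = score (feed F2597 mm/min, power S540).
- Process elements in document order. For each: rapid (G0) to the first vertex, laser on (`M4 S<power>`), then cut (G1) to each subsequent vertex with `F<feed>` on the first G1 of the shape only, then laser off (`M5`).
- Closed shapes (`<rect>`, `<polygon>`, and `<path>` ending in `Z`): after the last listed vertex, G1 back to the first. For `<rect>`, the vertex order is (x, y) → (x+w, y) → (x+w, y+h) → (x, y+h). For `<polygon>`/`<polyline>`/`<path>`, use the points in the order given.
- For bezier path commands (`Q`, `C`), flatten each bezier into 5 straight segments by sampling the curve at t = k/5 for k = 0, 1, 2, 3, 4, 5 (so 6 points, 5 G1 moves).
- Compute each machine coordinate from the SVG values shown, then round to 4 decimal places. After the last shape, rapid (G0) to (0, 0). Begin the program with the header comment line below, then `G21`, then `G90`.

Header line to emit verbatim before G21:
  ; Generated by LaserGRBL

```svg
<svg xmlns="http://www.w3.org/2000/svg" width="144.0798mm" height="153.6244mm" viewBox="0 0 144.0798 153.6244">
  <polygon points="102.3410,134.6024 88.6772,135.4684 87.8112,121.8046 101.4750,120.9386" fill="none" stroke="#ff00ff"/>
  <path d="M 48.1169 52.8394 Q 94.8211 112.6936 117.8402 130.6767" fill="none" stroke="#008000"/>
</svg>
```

; Generated by LaserGRBL
G21
G90
G0 X102.3410 Y19.0220
M4 S540
G1 X88.6772 Y18.1560 F2597
G1 X87.8112 Y31.8198
G1 X101.4750 Y32.6858
G1 X102.3410 Y19.0220
M5
G0 X48.1169 Y100.7850
M4 S215
G1 X65.8512 Y78.5182 F4241
G1 X81.6906 Y59.6010
G1 X95.6353 Y44.0336
G1 X107.6852 Y31.8158
G1 X117.8402 Y22.9477
M5
G0 X0.0000 Y0.0000

viewBox `0 0 144.0798 153.6244` with mm width/height → 1 unit = 1 mm. Flip: y_m = 153.6244 − y_svg.

**Shape 1** — `<polygon>` regular polygon, stroke `#ff00ff` → score (S540, F2597). Machine vertices: (102.3410,19.0220) → (88.6772,18.1560) → (87.8112,31.8198) → (101.4750,32.6858) → (102.3410,19.0220). Closed: final G1 returns to the first vertex.

**Shape 2** — `<path>` quadratic bezier, stroke `#008000` → engrave (S215, F4241). Control points (SVG): P0=(48.1169,52.8394), P1=(94.8211,112.6936), P2=(117.8402,130.6767); sampled at t=k/5. Machine vertices: (48.1169,100.7850) → (65.8512,78.5182) → (81.6906,59.6010) → (95.6353,44.0336) → (107.6852,31.8158) → (117.8402,22.9477). Open path.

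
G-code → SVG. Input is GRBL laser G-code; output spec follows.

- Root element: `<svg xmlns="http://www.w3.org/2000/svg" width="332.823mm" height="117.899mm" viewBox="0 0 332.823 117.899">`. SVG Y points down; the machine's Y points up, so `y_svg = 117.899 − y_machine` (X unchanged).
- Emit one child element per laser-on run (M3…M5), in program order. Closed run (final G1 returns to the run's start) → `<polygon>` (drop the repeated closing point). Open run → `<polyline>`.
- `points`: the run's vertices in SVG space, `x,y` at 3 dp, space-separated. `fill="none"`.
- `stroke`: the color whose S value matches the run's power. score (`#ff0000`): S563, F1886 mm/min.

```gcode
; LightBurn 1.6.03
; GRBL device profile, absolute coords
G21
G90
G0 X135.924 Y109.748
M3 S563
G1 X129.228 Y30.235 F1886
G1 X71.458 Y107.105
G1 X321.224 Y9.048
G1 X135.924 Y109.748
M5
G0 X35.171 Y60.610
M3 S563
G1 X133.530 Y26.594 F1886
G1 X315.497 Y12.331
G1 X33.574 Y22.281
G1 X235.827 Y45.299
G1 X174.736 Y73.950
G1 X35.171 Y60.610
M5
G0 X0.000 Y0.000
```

<svg xmlns="http://www.w3.org/2000/svg" width="332.823mm" height="117.899mm" viewBox="0 0 332.823 117.899">
  <polygon points="135.924,8.151 129.228,87.664 71.458,10.794 321.224,108.851" fill="none" stroke="#ff0000"/>
  <polygon points="35.171,57.289 133.530,91.305 315.497,105.568 33.574,95.618 235.827,72.600 174.736,43.949" fill="none" stroke="#ff0000"/>
</svg>

y_svg = 117.899 − y_m. Every run uses S563, so all elements get stroke `#ff0000` (score).

[1] closed run; points: 135.924,8.151 129.228,87.664 71.458,10.794 321.224,108.851

[2] closed run; points: 35.171,57.289 133.530,91.305 315.497,105.568 33.574,95.618 235.827,72.600 174.736,43.949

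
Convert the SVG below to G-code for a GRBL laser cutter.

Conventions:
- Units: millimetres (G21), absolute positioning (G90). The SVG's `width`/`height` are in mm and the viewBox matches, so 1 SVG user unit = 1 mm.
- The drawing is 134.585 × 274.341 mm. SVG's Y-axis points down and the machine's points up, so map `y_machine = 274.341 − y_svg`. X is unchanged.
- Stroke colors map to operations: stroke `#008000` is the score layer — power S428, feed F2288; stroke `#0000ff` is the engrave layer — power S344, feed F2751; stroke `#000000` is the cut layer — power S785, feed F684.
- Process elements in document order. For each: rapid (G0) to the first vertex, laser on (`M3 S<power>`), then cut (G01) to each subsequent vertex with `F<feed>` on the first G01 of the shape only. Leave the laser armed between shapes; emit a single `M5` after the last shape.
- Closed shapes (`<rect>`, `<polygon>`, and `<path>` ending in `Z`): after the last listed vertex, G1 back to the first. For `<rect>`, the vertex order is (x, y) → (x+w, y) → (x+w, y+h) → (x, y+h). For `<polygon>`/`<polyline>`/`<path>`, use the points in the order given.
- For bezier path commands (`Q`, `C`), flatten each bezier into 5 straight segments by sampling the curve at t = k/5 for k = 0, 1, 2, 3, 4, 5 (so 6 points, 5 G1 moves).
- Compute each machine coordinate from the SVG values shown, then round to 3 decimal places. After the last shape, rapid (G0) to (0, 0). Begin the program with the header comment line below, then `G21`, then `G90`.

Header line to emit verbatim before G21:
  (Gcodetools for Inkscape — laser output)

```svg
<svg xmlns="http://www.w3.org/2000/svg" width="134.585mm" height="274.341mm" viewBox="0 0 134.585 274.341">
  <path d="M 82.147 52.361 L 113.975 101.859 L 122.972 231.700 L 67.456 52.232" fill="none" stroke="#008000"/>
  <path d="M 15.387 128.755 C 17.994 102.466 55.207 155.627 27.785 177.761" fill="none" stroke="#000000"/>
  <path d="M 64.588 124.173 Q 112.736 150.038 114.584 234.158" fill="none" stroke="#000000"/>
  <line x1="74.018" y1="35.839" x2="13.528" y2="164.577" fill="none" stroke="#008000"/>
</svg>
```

viewBox `0 0 134.585 274.341` with mm width/height → 1 unit = 1 mm. Flip: y_m = 274.341 − y_svg.

**Shape 1** — `<path>` open polyline, stroke `#008000` → score (S428, F2288). Machine vertices: (82.147,221.980) → (113.975,172.482) → (122.972,42.641) → (67.456,222.109). Open path.

**Shape 2** — `<path>` cubic bezier, stroke `#000000` → cut (S785, F684). Control points (SVG): P0=(15.387,128.755), P1=(17.994,102.466), P2=(55.207,155.627), P3=(27.785,177.761); sampled at t=k/5. Machine vertices: (15.387,145.586) → (20.310,152.709) → (28.775,146.067) → (36.018,130.963) → (37.276,112.700) → (27.785,96.580). Open path.

**Shape 3** — `<path>` quadratic bezier, stroke `#000000` → cut (S785, F684). Control points (SVG): P0=(64.588,124.173), P1=(112.736,150.038), P2=(114.584,234.158); sampled at t=k/5. Machine vertices: (64.588,150.168) → (81.995,137.492) → (95.698,120.155) → (105.698,98.158) → (111.993,71.501) → (114.584,40.183). Open path.

**Shape 4** — `<line>` line segment, stroke `#008000` → score (S428, F2288). Machine vertices: (74.018,238.502) → (13.528,109.764). Open path.

(Gcodetools for Inkscape — laser output)
G21
G90
G0 X82.147 Y221.980
M3 S428
G01 X113.975 Y172.482 F2288
G01 X122.972 Y42.641
G01 X67.456 Y222.109
G0 X15.387 Y145.586
M3 S785
G01 X20.310 Y152.709 F684
G01 X28.775 Y146.067
G01 X36.018 Y130.963
G01 X37.276 Y112.700
G01 X27.785 Y96.580
G0 X64.588 Y150.168
M3 S785
G01 X81.995 Y137.492 F684
G01 X95.698 Y120.155
G01 X105.698 Y98.158
G01 X111.993 Y71.501
G01 X114.584 Y40.183
G0 X74.018 Y238.502
M3 S428
G01 X13.528 Y109.764 F2288
M5
G0 X0.000 Y0.000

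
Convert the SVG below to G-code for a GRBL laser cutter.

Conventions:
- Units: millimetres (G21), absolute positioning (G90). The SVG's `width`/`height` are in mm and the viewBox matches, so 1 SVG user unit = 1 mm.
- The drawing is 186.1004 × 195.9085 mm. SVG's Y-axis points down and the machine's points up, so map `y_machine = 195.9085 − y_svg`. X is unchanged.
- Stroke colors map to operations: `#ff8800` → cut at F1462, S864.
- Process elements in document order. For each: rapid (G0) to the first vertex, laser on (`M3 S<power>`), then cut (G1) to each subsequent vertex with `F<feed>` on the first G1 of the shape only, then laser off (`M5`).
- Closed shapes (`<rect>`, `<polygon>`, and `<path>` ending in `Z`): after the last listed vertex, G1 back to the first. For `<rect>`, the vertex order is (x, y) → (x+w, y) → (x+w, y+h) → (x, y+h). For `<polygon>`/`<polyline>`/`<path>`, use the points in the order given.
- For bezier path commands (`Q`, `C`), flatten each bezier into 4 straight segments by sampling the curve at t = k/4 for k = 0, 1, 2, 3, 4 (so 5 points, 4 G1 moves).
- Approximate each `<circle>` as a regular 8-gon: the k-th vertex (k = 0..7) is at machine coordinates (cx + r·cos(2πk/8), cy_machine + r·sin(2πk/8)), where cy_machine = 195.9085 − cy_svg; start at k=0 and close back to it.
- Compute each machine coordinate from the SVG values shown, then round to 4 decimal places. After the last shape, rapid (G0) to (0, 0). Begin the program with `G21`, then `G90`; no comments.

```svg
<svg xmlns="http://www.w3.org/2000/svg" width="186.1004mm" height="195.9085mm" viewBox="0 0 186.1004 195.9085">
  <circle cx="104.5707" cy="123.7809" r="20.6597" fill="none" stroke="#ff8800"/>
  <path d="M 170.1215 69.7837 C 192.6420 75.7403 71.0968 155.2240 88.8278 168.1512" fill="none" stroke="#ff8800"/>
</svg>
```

G21
G90
G0 X125.2304 Y72.1276
M3 S864
G1 X119.1793 Y86.7362 F1462
G1 X104.5707 Y92.7873
G1 X89.9621 Y86.7362
G1 X83.9110 Y72.1276
G1 X89.9621 Y57.5190
G1 X104.5707 Y51.4679
G1 X119.1793 Y57.5190
G1 X125.2304 Y72.1276
M5
G0 X170.1215 Y126.1248
M3 S864
G1 X164.4268 Y110.0598 F1462
G1 X131.2707 Y79.5550
G1 X97.2166 Y47.7432
G1 X88.8278 Y27.7573
M5
G0 X0.0000 Y0.0000

Since the viewBox matches the mm dimensions, user units are millimetres directly. The only transform is the Y-flip y_m = 195.9085 − y_svg.

Shape 1 is a circle drawn with `<circle>`. Its stroke #ff8800 means cut at S864, F1462. After flipping Y the toolpath is (125.2304,72.1276) → (119.1793,86.7362) → (104.5707,92.7873) → (89.9621,86.7362) → (83.9110,72.1276) → (89.9621,57.5190) → (104.5707,51.4679) → (119.1793,57.5190) → (125.2304,72.1276), returning to the start.

Shape 2 is a cubic bezier drawn with `<path>`. Its stroke #ff8800 means cut at S864, F1462. After flipping Y the toolpath is (170.1215,126.1248) → (164.4268,110.0598) → (131.2707,79.5550) → (97.2166,47.7432) → (88.8278,27.7573).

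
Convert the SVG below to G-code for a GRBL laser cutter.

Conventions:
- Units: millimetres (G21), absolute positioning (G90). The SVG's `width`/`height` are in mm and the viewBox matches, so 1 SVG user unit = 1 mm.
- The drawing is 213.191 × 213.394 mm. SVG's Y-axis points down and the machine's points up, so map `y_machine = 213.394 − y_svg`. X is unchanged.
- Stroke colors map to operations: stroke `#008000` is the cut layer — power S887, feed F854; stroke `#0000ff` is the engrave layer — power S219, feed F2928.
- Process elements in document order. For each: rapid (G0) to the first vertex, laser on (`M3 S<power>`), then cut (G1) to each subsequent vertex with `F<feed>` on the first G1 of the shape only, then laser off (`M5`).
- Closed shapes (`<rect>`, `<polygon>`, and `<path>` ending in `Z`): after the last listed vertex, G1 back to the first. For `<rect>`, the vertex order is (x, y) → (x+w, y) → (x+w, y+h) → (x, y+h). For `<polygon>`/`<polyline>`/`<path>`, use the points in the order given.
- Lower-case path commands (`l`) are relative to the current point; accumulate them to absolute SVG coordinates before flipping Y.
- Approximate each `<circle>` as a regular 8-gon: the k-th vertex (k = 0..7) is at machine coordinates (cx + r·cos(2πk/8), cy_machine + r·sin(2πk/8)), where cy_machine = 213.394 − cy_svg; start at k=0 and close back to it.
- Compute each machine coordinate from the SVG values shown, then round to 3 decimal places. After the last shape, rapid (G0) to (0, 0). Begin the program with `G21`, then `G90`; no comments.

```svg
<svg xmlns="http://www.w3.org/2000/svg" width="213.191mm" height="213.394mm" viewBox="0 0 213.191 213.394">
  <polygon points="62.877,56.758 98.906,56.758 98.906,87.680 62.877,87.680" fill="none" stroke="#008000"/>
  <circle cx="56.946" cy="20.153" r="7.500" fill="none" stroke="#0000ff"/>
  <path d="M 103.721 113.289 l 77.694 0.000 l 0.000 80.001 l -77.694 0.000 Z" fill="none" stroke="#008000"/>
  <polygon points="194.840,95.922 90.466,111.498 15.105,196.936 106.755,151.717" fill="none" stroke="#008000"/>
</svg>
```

1 u = 1 mm; y_m = 213.394 − y.

[1] `<polygon>` rectangle, #008000→cut S887 F854: (62.877,156.636) → (98.906,156.636) → (98.906,125.714) → (62.877,125.714) → (62.877,156.636) (closed)

[2] `<circle>` circle, #0000ff→engrave S219 F2928: (64.446,193.241) → (62.249,198.544) → (56.946,200.741) → (51.643,198.544) → (49.446,193.241) → (51.643,187.938) → (56.946,185.741) → (62.249,187.938) → (64.446,193.241) (closed)

[3] `<path>` rectangle, #008000→cut S887 F854: (103.721,100.105) → (181.415,100.105) → (181.415,20.104) → (103.721,20.104) → (103.721,100.105) (closed)

[4] `<polygon>` closed polygon, #008000→cut S887 F854: (194.840,117.472) → (90.466,101.896) → (15.105,16.458) → (106.755,61.677) → (194.840,117.472) (closed)

G21
G90
G0 X62.877 Y156.636
M3 S887
G1 X98.906 Y156.636 F854
G1 X98.906 Y125.714
G1 X62.877 Y125.714
G1 X62.877 Y156.636
M5
G0 X64.446 Y193.241
M3 S219
G1 X62.249 Y198.544 F2928
G1 X56.946 Y200.741
G1 X51.643 Y198.544
G1 X49.446 Y193.241
G1 X51.643 Y187.938
G1 X56.946 Y185.741
G1 X62.249 Y187.938
G1 X64.446 Y193.241
M5
G0 X103.721 Y100.105
M3 S887
G1 X181.415 Y100.105 F854
G1 X181.415 Y20.104
G1 X103.721 Y20.104
G1 X103.721 Y100.105
M5
G0 X194.840 Y117.472
M3 S887
G1 X90.466 Y101.896 F854
G1 X15.105 Y16.458
G1 X106.755 Y61.677
G1 X194.840 Y117.472
M5
G0 X0.000 Y0.000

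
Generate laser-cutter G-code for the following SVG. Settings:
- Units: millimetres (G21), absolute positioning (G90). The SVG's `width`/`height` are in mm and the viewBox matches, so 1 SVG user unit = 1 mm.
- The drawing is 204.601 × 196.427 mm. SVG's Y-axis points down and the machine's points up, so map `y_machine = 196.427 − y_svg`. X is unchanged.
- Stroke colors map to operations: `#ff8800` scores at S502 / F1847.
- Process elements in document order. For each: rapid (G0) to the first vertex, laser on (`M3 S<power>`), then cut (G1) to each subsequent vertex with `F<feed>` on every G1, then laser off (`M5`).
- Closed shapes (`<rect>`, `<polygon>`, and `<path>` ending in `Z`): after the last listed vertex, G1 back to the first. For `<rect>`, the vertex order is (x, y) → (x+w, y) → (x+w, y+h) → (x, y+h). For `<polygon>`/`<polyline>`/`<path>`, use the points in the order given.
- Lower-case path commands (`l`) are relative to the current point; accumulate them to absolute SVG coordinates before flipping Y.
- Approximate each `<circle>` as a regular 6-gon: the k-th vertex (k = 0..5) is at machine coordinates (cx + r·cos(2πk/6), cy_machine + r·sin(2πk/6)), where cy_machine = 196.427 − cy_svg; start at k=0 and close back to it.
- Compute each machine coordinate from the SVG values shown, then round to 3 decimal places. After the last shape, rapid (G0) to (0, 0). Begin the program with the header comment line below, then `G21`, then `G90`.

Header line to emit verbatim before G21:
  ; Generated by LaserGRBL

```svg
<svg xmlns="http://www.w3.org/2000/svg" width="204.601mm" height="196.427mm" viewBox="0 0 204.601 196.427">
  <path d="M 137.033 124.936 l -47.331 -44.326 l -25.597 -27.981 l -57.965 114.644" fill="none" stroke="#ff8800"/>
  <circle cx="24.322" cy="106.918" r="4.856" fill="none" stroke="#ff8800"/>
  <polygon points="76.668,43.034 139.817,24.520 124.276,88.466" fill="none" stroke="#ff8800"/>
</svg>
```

; Generated by LaserGRBL
G21
G90
G0 X137.033 Y71.491
M3 S502
G1 X89.702 Y115.817 F1847
G1 X64.105 Y143.798 F1847
G1 X6.140 Y29.154 F1847
M5
G0 X29.178 Y89.509
M3 S502
G1 X26.750 Y93.714 F1847
G1 X21.894 Y93.714 F1847
G1 X19.466 Y89.509 F1847
G1 X21.894 Y85.304 F1847
G1 X26.750 Y85.304 F1847
G1 X29.178 Y89.509 F1847
M5
G0 X76.668 Y153.393
M3 S502
G1 X139.817 Y171.907 F1847
G1 X124.276 Y107.961 F1847
G1 X76.668 Y153.393 F1847
M5
G0 X0.000 Y0.000

1 u = 1 mm; y_m = 196.427 − y.

[1] `<path>` open polyline, #ff8800→score S502 F1847: (137.033,71.491) → (89.702,115.817) → (64.105,143.798) → (6.140,29.154)

[2] `<circle>` circle, #ff8800→score S502 F1847: (29.178,89.509) → (26.750,93.714) → (21.894,93.714) → (19.466,89.509) → (21.894,85.304) → (26.750,85.304) → (29.178,89.509) (closed)

[3] `<polygon>` regular polygon, #ff8800→score S502 F1847: (76.668,153.393) → (139.817,171.907) → (124.276,107.961) → (76.668,153.393) (closed)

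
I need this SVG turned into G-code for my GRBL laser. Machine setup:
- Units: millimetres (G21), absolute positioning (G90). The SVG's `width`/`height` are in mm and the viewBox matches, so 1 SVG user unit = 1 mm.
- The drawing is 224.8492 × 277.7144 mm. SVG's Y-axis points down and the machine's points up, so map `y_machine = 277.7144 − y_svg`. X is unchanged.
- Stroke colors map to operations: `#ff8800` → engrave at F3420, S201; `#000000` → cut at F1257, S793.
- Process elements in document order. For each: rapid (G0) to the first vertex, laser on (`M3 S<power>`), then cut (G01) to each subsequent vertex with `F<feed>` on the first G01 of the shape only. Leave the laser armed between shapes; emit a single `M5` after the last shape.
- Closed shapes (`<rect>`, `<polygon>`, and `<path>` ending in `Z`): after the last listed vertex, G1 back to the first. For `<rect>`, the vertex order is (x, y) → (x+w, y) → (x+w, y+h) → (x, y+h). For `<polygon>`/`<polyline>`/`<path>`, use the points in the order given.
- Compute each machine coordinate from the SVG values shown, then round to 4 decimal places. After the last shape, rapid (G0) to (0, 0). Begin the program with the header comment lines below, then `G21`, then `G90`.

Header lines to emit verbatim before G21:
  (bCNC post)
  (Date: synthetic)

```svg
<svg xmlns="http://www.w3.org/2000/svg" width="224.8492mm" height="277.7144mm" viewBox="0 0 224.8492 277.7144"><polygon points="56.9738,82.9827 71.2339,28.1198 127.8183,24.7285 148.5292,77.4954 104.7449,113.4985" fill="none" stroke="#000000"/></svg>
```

(bCNC post)
(Date: synthetic)
G21
G90
G0 X56.9738 Y194.7317
M3 S793
G01 X71.2339 Y249.5946 F1257
G01 X127.8183 Y252.9859
G01 X148.5292 Y200.2190
G01 X104.7449 Y164.2159
G01 X56.9738 Y194.7317
M5
G0 X0.0000 Y0.0000

Since the viewBox matches the mm dimensions, user units are millimetres directly. The only transform is the Y-flip y_m = 277.7144 − y_svg.

Shape 1 is a regular polygon drawn with `<polygon>`. Its stroke #000000 means cut at S793, F1257. After flipping Y the toolpath is (56.9738,194.7317) → (71.2339,249.5946) → (127.8183,252.9859) → (148.5292,200.2190) → (104.7449,164.2159) → (56.9738,194.7317), returning to the start.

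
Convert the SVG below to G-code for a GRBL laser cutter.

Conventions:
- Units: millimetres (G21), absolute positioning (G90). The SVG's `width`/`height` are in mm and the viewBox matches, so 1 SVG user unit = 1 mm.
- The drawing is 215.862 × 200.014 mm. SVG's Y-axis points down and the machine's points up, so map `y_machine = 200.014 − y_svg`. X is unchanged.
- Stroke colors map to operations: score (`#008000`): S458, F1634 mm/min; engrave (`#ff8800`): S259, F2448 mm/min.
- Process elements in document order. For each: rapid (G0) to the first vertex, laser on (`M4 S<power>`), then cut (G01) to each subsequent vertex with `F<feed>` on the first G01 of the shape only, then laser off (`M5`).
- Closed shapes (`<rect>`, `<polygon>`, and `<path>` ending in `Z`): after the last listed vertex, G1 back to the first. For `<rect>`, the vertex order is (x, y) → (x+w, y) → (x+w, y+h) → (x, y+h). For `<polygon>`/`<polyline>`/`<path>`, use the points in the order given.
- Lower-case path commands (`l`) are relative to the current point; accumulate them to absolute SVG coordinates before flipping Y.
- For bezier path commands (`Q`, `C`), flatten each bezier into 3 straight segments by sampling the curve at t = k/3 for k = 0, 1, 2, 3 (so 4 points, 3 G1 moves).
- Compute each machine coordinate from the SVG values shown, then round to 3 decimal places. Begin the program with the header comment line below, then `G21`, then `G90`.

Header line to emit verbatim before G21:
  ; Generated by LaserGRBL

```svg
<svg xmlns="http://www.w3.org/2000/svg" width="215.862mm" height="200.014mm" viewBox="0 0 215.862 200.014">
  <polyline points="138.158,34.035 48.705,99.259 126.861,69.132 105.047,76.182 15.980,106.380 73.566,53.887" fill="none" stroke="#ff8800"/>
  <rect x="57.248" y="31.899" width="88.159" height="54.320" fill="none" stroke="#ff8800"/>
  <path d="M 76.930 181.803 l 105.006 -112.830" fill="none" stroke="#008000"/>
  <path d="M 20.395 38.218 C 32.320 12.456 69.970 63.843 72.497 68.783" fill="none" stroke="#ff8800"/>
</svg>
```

viewBox `0 0 215.862 200.014` with mm width/height → 1 unit = 1 mm. Flip: y_m = 200.014 − y_svg.

**Shape 1** — `<polyline>` open polyline, stroke `#ff8800` → engrave (S259, F2448). Machine vertices: (138.158,165.979) → (48.705,100.755) → (126.861,130.882) → (105.047,123.832) → (15.980,93.634) → (73.566,146.127). Open path.

**Shape 2** — `<rect>` rectangle, stroke `#ff8800` → engrave (S259, F2448). Machine vertices: (57.248,168.115) → (145.407,168.115) → (145.407,113.795) → (57.248,113.795) → (57.248,168.115). Closed: final G1 returns to the first vertex.

**Shape 3** — `<path>` line segment, stroke `#008000` → score (S458, F1634). Machine vertices: (76.930,18.211) → (181.936,131.041). Open path.

**Shape 4** — `<path>` cubic bezier, stroke `#ff8800` → engrave (S259, F2448). Control points (SVG): P0=(20.395,38.218), P1=(32.320,12.456), P2=(69.970,63.843), P3=(72.497,68.783); sampled at t=k/3. Machine vertices: (20.395,161.796) → (38.641,166.419) → (60.516,147.076) → (72.497,131.231). Open path.

; Generated by LaserGRBL
G21
G90
G0 X138.158 Y165.979
M4 S259
G01 X48.705 Y100.755 F2448
G01 X126.861 Y130.882
G01 X105.047 Y123.832
G01 X15.980 Y93.634
G01 X73.566 Y146.127
M5
G0 X57.248 Y168.115
M4 S259
G01 X145.407 Y168.115 F2448
G01 X145.407 Y113.795
G01 X57.248 Y113.795
G01 X57.248 Y168.115
M5
G0 X76.930 Y18.211
M4 S458
G01 X181.936 Y131.041 F1634
M5
G0 X20.395 Y161.796
M4 S259
G01 X38.641 Y166.419 F2448
G01 X60.516 Y147.076
G01 X72.497 Y131.231
M5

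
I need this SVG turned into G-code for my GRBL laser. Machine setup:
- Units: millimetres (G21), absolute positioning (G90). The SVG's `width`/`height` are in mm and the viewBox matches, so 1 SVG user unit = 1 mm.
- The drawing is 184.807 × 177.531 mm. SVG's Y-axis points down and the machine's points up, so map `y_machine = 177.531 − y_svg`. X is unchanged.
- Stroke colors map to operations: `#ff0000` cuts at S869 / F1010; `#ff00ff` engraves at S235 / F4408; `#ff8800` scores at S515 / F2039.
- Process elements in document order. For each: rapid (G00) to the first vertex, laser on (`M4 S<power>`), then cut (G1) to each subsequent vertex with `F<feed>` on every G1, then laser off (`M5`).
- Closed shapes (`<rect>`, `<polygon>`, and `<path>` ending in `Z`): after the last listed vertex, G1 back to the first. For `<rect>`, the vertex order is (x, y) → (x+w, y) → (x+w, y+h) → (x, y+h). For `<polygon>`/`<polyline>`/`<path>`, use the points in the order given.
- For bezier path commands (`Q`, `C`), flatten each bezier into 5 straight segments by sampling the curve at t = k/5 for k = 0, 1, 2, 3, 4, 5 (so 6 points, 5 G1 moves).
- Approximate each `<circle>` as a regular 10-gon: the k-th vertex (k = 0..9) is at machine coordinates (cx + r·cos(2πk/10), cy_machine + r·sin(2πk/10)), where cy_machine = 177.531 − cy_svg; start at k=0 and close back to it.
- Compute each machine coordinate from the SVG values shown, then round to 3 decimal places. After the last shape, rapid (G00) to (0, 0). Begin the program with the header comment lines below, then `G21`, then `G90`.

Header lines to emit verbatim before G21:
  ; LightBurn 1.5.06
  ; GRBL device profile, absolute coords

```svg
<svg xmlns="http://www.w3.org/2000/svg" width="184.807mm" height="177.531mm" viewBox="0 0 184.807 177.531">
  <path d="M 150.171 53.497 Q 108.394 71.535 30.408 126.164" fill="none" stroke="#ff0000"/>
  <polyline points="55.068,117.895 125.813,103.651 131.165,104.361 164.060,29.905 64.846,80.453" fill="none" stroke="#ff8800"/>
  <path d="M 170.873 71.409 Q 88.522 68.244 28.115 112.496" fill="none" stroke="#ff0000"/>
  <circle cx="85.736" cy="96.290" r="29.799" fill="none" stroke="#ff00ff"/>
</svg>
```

; LightBurn 1.5.06
; GRBL device profile, absolute coords
G21
G90
G00 X150.171 Y124.034
M4 S869
G1 X132.012 Y115.355 F1010
G1 X110.956 Y103.749 F1010
G1 X87.003 Y89.216 F1010
G1 X60.154 Y71.755 F1010
G1 X30.408 Y51.367 F1010
M5
G00 X55.068 Y59.636
M4 S515
G1 X125.813 Y73.880 F2039
G1 X131.165 Y73.170 F2039
G1 X164.060 Y147.626 F2039
G1 X64.846 Y97.078 F2039
M5
G00 X170.873 Y106.122
M4 S869
G1 X138.810 Y105.491 F1010
G1 X108.503 Y101.067 F1010
G1 X79.952 Y92.850 F1010
G1 X53.156 Y80.839 F1010
G1 X28.115 Y65.035 F1010
M5
G00 X115.535 Y81.241
M4 S235
G1 X109.844 Y98.756 F4408
G1 X94.944 Y109.582 F4408
G1 X76.528 Y109.582 F4408
G1 X61.628 Y98.756 F4408
G1 X55.937 Y81.241 F4408
G1 X61.628 Y63.726 F4408
G1 X76.528 Y52.900 F4408
G1 X94.944 Y52.900 F4408
G1 X109.844 Y63.726 F4408
G1 X115.535 Y81.241 F4408
M5
G00 X0.000 Y0.000

Since the viewBox matches the mm dimensions, user units are millimetres directly. The only transform is the Y-flip y_m = 177.531 − y_svg.

Shape 1 is a quadratic bezier drawn with `<path>`. Its stroke #ff0000 means cut at S869, F1010. After flipping Y the toolpath is (150.171,124.034) → (132.012,115.355) → (110.956,103.749) → (87.003,89.216) → (60.154,71.755) → (30.408,51.367).

Shape 2 is a open polyline drawn with `<polyline>`. Its stroke #ff8800 means score at S515, F2039. After flipping Y the toolpath is (55.068,59.636) → (125.813,73.880) → (131.165,73.170) → (164.060,147.626) → (64.846,97.078).

Shape 3 is a quadratic bezier drawn with `<path>`. Its stroke #ff0000 means cut at S869, F1010. After flipping Y the toolpath is (170.873,106.122) → (138.810,105.491) → (108.503,101.067) → (79.952,92.850) → (53.156,80.839) → (28.115,65.035).

Shape 4 is a circle drawn with `<circle>`. Its stroke #ff00ff means engrave at S235, F4408. After flipping Y the toolpath is (115.535,81.241) → (109.844,98.756) → (94.944,109.582) → (76.528,109.582) → (61.628,98.756) → (55.937,81.241) → (61.628,63.726) → (76.528,52.900) → (94.944,52.900) → (109.844,63.726) → (115.535,81.241), returning to the start.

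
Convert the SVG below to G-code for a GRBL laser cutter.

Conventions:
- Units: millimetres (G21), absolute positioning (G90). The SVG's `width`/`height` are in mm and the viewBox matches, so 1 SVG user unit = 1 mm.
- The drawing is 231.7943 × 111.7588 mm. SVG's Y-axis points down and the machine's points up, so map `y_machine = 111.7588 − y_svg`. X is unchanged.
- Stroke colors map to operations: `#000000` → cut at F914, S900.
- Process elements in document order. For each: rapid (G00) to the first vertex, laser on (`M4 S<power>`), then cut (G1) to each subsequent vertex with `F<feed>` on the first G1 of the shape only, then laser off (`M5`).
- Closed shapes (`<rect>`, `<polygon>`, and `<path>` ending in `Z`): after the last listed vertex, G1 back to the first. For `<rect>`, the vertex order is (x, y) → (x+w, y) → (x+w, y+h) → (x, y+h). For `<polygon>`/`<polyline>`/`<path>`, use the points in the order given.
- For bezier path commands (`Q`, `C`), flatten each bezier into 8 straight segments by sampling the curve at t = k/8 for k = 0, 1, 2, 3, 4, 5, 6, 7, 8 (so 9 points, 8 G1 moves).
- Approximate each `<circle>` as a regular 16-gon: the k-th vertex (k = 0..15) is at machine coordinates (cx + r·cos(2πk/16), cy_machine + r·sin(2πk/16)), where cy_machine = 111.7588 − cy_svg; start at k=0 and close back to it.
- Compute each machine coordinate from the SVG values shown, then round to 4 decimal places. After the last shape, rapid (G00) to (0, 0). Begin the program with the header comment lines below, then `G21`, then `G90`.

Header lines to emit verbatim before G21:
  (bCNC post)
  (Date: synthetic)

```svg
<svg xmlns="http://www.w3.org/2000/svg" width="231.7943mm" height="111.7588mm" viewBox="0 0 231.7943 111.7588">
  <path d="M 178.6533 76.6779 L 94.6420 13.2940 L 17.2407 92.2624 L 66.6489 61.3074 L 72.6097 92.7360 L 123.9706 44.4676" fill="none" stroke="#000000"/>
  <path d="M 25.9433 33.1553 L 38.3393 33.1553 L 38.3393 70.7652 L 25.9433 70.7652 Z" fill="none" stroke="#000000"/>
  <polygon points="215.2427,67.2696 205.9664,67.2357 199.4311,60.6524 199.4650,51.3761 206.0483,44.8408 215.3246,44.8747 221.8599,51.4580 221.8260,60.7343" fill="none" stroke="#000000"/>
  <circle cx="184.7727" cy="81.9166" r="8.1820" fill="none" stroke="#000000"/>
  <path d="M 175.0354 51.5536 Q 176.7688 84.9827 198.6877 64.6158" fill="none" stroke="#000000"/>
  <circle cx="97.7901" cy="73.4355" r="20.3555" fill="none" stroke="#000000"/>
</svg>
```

Since the viewBox matches the mm dimensions, user units are millimetres directly. The only transform is the Y-flip y_m = 111.7588 − y_svg.

Shape 1 is a open polyline drawn with `<path>`. Its stroke #000000 means cut at S900, F914. After flipping Y the toolpath is (178.6533,35.0809) → (94.6420,98.4648) → (17.2407,19.4964) → (66.6489,50.4514) → (72.6097,19.0228) → (123.9706,67.2912).

Shape 2 is a rectangle drawn with `<path>`. Its stroke #000000 means cut at S900, F914. After flipping Y the toolpath is (25.9433,78.6035) → (38.3393,78.6035) → (38.3393,40.9936) → (25.9433,40.9936) → (25.9433,78.6035), returning to the start.

Shape 3 is a regular polygon drawn with `<polygon>`. Its stroke #000000 means cut at S900, F914. After flipping Y the toolpath is (215.2427,44.4892) → (205.9664,44.5231) → (199.4311,51.1064) → (199.4650,60.3827) → (206.0483,66.9180) → (215.3246,66.8841) → (221.8599,60.3008) → (221.8260,51.0245) → (215.2427,44.4892), returning to the start.

Shape 4 is a circle drawn with `<circle>`. Its stroke #000000 means cut at S900, F914. After flipping Y the toolpath is (192.9547,29.8422) → (192.3319,32.9733) → (190.5582,35.6277) → (187.9038,37.4014) → (184.7727,38.0242) → (181.6416,37.4014) → (178.9872,35.6277) → (177.2135,32.9733) → (176.5907,29.8422) → (177.2135,26.7111) → (178.9872,24.0567) → (181.6416,22.2830) → (184.7727,21.6602) → (187.9038,22.2830) → (190.5582,24.0567) → (192.3319,26.7111) → (192.9547,29.8422), returning to the start.

Shape 5 is a quadratic bezier drawn with `<path>`. Its stroke #000000 means cut at S900, F914. After flipping Y the toolpath is (175.0354,60.2052) → (175.7841,52.6885) → (177.1637,46.8529) → (179.1740,42.6984) → (181.8152,40.2251) → (185.0871,39.4329) → (188.9898,40.3218) → (193.5234,42.8918) → (198.6877,47.1430).

Shape 6 is a circle drawn with `<circle>`. Its stroke #000000 means cut at S900, F914. After flipping Y the toolpath is (118.1456,38.3233) → (116.5961,46.1130) → (112.1836,52.7168) → (105.5798,57.1293) → (97.7901,58.6788) → (90.0004,57.1293) → (83.3966,52.7168) → (78.9841,46.1130) → (77.4346,38.3233) → (78.9841,30.5336) → (83.3966,23.9298) → (90.0004,19.5173) → (97.7901,17.9678) → (105.5798,19.5173) → (112.1836,23.9298) → (116.5961,30.5336) → (118.1456,38.3233), returning to the start.

(bCNC post)
(Date: synthetic)
G21
G90
G00 X178.6533 Y35.0809
M4 S900
G1 X94.6420 Y98.4648 F914
G1 X17.2407 Y19.4964
G1 X66.6489 Y50.4514
G1 X72.6097 Y19.0228
G1 X123.9706 Y67.2912
M5
G00 X25.9433 Y78.6035
M4 S900
G1 X38.3393 Y78.6035 F914
G1 X38.3393 Y40.9936
G1 X25.9433 Y40.9936
G1 X25.9433 Y78.6035
M5
G00 X215.2427 Y44.4892
M4 S900
G1 X205.9664 Y44.5231 F914
G1 X199.4311 Y51.1064
G1 X199.4650 Y60.3827
G1 X206.0483 Y66.9180
G1 X215.3246 Y66.8841
G1 X221.8599 Y60.3008
G1 X221.8260 Y51.0245
G1 X215.2427 Y44.4892
M5
G00 X192.9547 Y29.8422
M4 S900
G1 X192.3319 Y32.9733 F914
G1 X190.5582 Y35.6277
G1 X187.9038 Y37.4014
G1 X184.7727 Y38.0242
G1 X181.6416 Y37.4014
G1 X178.9872 Y35.6277
G1 X177.2135 Y32.9733
G1 X176.5907 Y29.8422
G1 X177.2135 Y26.7111
G1 X178.9872 Y24.0567
G1 X181.6416 Y22.2830
G1 X184.7727 Y21.6602
G1 X187.9038 Y22.2830
G1 X190.5582 Y24.0567
G1 X192.3319 Y26.7111
G1 X192.9547 Y29.8422
M5
G00 X175.0354 Y60.2052
M4 S900
G1 X175.7841 Y52.6885 F914
G1 X177.1637 Y46.8529
G1 X179.1740 Y42.6984
G1 X181.8152 Y40.2251
G1 X185.0871 Y39.4329
G1 X188.9898 Y40.3218
G1 X193.5234 Y42.8918
G1 X198.6877 Y47.1430
M5
G00 X118.1456 Y38.3233
M4 S900
G1 X116.5961 Y46.1130 F914
G1 X112.1836 Y52.7168
G1 X105.5798 Y57.1293
G1 X97.7901 Y58.6788
G1 X90.0004 Y57.1293
G1 X83.3966 Y52.7168
G1 X78.9841 Y46.1130
G1 X77.4346 Y38.3233
G1 X78.9841 Y30.5336
G1 X83.3966 Y23.9298
G1 X90.0004 Y19.5173
G1 X97.7901 Y17.9678
G1 X105.5798 Y19.5173
G1 X112.1836 Y23.9298
G1 X116.5961 Y30.5336
G1 X118.1456 Y38.3233
M5
G00 X0.0000 Y0.0000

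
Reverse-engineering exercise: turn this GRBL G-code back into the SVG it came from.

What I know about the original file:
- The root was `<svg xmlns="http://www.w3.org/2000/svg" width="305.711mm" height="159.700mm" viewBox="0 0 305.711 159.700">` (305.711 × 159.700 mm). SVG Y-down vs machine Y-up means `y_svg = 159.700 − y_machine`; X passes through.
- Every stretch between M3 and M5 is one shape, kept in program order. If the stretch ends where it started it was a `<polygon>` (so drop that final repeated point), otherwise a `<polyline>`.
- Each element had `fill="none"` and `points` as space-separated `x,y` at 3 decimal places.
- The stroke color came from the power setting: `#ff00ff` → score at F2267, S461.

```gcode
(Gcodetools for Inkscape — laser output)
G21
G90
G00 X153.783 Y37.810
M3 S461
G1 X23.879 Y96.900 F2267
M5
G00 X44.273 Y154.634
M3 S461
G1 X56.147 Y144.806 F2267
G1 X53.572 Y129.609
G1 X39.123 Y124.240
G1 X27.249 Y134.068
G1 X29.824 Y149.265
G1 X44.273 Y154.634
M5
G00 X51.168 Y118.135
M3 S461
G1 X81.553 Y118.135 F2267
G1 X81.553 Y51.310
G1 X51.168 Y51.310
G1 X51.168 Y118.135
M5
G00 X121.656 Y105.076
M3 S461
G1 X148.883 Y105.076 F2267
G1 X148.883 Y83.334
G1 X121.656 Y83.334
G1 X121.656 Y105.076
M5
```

y_svg = 159.700 − y_m. Every run uses S461, so all elements get stroke `#ff00ff` (score).

[1] open run; points: 153.783,121.890 23.879,62.800

[2] closed run; points: 44.273,5.066 56.147,14.894 53.572,30.091 39.123,35.460 27.249,25.632 29.824,10.435

[3] closed run; points: 51.168,41.565 81.553,41.565 81.553,108.390 51.168,108.390

[4] closed run; points: 121.656,54.624 148.883,54.624 148.883,76.366 121.656,76.366

<svg xmlns="http://www.w3.org/2000/svg" width="305.711mm" height="159.700mm" viewBox="0 0 305.711 159.700">
  <polyline points="153.783,121.890 23.879,62.800" fill="none" stroke="#ff00ff"/>
  <polygon points="44.273,5.066 56.147,14.894 53.572,30.091 39.123,35.460 27.249,25.632 29.824,10.435" fill="none" stroke="#ff00ff"/>
  <polygon points="51.168,41.565 81.553,41.565 81.553,108.390 51.168,108.390" fill="none" stroke="#ff00ff"/>
  <polygon points="121.656,54.624 148.883,54.624 148.883,76.366 121.656,76.366" fill="none" stroke="#ff00ff"/>
</svg>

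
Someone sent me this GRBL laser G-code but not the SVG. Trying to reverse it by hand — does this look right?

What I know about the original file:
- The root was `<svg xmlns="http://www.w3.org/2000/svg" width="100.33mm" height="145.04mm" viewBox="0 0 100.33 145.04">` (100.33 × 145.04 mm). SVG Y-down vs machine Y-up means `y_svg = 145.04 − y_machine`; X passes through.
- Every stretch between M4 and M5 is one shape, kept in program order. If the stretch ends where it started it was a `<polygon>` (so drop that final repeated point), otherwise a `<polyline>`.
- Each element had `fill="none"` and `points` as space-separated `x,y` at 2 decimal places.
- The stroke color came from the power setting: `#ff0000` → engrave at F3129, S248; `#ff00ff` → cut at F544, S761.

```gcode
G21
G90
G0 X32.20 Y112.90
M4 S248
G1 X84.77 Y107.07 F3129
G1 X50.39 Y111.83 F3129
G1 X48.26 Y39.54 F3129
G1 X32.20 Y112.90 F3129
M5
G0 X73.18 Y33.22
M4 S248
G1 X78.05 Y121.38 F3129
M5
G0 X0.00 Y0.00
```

y_svg = 145.04 − y_m. Every run uses S248, so all elements get stroke `#ff0000` (engrave).

[1] closed run; points: 32.20,32.14 84.77,37.97 50.39,33.21 48.26,105.50

[2] open run; points: 73.18,111.82 78.05,23.66

<svg xmlns="http://www.w3.org/2000/svg" width="100.33mm" height="145.04mm" viewBox="0 0 100.33 145.04">
  <polygon points="32.20,32.14 84.77,37.97 50.39,33.21 48.26,105.50" fill="none" stroke="#ff0000"/>
  <polyline points="73.18,111.82 78.05,23.66" fill="none" stroke="#ff0000"/>
</svg>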